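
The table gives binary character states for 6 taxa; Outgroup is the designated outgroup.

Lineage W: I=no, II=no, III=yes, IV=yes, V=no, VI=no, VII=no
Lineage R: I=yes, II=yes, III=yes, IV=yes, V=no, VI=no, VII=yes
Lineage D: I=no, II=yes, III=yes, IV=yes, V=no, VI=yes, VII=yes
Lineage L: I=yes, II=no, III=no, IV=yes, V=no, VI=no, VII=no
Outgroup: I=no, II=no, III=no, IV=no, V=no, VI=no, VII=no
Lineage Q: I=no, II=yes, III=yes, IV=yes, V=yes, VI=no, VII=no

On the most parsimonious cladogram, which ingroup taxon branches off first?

The outgroup has state 'no' for every character, so 'yes' is the derived state throughout.
I groups Lineage L and Lineage R, which is incompatible with the clades supported by the remaining characters; treating it as convergent (homoplasy) costs fewer steps than any alternative tree.
Only Lineage D, Lineage Q, and Lineage R show the derived state 'yes' for II, supporting them as a clade.
III: derived state 'yes' in Lineage D, Lineage Q, Lineage R, and Lineage W only — synapomorphy for {Lineage D, Lineage Q, Lineage R, Lineage W}.
IV (derived state 'yes') is shared by all ingroup taxa — unites the whole ingroup.
V (derived state 'yes') is unique to Lineage Q (autapomorphy; uninformative for grouping).
VI: derived state 'yes' in Lineage D only — an autapomorphy, so it tells us nothing about relationships among taxa.
VII (derived state 'yes') is shared by Lineage D and Lineage R — a synapomorphy uniting that clade.
Most parsimonious ingroup topology: ((Lineage W,((Lineage R,Lineage D),Lineage Q)),Lineage L).
Lineage L is sister to the clade containing all other ingroup taxa, so it is the earliest-diverging (most basal) ingroup lineage.

Lineage L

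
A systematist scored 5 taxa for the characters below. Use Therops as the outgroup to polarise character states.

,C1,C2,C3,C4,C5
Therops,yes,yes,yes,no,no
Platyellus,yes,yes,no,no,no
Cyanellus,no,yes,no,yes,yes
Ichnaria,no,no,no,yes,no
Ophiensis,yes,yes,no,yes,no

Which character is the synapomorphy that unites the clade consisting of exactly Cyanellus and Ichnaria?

C1

Character polarity is set by the outgroup: the derived state is whichever differs from the outgroup's state, so for C1, C2, C3 the derived state is 'no', and for the remaining characters it is 'yes'.
C1 (derived state 'no') is shared by Cyanellus and Ichnaria — a synapomorphy uniting that clade.
C2 (derived state 'no') is unique to Ichnaria (autapomorphy; uninformative for grouping).
All ingroup taxa share the derived state 'no' for C3; it defines the ingroup but does not resolve relationships within it.
Only Cyanellus, Ichnaria, and Ophiensis show the derived state 'yes' for C4, supporting them as a clade.
C5 (derived state 'yes') is unique to Cyanellus (autapomorphy; uninformative for grouping).
Most parsimonious ingroup topology: (Platyellus,((Cyanellus,Ichnaria),Ophiensis)).
The clade {Cyanellus, Ichnaria} is supported by C1: its derived state 'no' occurs in exactly those taxa and in no other taxon (including the outgroup).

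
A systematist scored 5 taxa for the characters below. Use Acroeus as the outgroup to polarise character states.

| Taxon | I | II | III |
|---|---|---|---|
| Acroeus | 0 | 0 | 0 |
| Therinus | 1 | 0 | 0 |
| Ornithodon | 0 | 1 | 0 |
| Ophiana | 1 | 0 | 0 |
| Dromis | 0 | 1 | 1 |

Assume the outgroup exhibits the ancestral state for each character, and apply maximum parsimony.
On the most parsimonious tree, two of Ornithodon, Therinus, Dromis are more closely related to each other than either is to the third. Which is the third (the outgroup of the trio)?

Therinus

The outgroup has state '0' for every character, so '1' is the derived state throughout.
I (derived state '1') is shared by Ophiana and Therinus — a synapomorphy uniting that clade.
II: derived state '1' in Dromis and Ornithodon only — synapomorphy for {Dromis, Ornithodon}.
III (derived state '1') is unique to Dromis (autapomorphy; uninformative for grouping).
Most parsimonious ingroup topology: ((Therinus,Ophiana),(Ornithodon,Dromis)).
Dromis and Ornithodon share a more recent common ancestor with each other than either does with Therinus, so Therinus is the least closely related of the three.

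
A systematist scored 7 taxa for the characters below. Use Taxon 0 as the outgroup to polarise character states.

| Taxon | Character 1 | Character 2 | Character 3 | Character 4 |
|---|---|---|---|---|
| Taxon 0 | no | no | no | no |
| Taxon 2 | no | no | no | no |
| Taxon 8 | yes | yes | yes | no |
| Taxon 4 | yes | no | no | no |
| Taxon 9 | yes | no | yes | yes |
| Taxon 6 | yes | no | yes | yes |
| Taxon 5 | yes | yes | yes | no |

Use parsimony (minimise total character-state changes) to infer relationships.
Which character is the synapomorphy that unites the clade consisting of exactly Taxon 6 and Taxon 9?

Character 4

The outgroup has state 'no' for every character, so 'yes' is the derived state throughout.
Character 1: derived state 'yes' in Taxon 4, Taxon 5, Taxon 6, Taxon 8, and Taxon 9 only — synapomorphy for {Taxon 4, Taxon 5, Taxon 6, Taxon 8, Taxon 9}.
Character 2: derived state 'yes' in Taxon 5 and Taxon 8 only — synapomorphy for {Taxon 5, Taxon 8}.
Character 3: derived state 'yes' in Taxon 5, Taxon 6, Taxon 8, and Taxon 9 only — synapomorphy for {Taxon 5, Taxon 6, Taxon 8, Taxon 9}.
Only Taxon 6 and Taxon 9 show the derived state 'yes' for Character 4, supporting them as a clade.
Most parsimonious ingroup topology: (Taxon 2,(((Taxon 8,Taxon 5),(Taxon 9,Taxon 6)),Taxon 4)).
The clade {Taxon 6, Taxon 9} is supported by Character 4: its derived state 'yes' occurs in exactly those taxa and in no other taxon (including the outgroup).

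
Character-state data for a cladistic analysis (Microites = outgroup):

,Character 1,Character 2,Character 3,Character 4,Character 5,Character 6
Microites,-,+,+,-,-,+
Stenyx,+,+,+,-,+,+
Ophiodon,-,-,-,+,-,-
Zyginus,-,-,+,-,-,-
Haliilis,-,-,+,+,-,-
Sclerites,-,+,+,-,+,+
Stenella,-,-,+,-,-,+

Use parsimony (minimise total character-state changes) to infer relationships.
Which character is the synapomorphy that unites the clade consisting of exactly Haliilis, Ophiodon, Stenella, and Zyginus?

Character 2

Character polarity is set by the outgroup: the derived state is whichever differs from the outgroup's state, so for Character 2, Character 3, Character 6 the derived state is '-', and for the remaining characters it is '+'.
Character 1 (derived state '+') is unique to Stenyx (autapomorphy; uninformative for grouping).
Character 2 (derived state '-') is shared by Haliilis, Ophiodon, Stenella, and Zyginus — a synapomorphy uniting that clade.
Character 3 (derived state '-') is unique to Ophiodon (autapomorphy; uninformative for grouping).
Only Haliilis and Ophiodon show the derived state '+' for Character 4, supporting them as a clade.
Character 5 (derived state '+') is shared by Sclerites and Stenyx — a synapomorphy uniting that clade.
Character 6 (derived state '-') is shared by Haliilis, Ophiodon, and Zyginus — a synapomorphy uniting that clade.
Most parsimonious ingroup topology: ((Stenyx,Sclerites),(((Ophiodon,Haliilis),Zyginus),Stenella)).
The clade {Haliilis, Ophiodon, Stenella, Zyginus} is supported by Character 2: its derived state '-' occurs in exactly those taxa and in no other taxon (including the outgroup).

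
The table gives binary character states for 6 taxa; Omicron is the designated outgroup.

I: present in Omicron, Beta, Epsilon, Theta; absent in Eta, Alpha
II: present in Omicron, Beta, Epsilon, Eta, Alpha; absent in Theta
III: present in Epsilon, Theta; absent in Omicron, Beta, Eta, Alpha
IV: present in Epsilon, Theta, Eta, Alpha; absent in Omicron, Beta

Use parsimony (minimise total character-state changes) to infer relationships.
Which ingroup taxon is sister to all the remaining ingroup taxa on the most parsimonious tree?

Character polarity is set by the outgroup: the derived state is whichever differs from the outgroup's state, so for I, II the derived state is 'absent', and for the remaining characters it is 'present'.
Only Alpha and Eta show the derived state 'absent' for I, supporting them as a clade.
II: derived state 'absent' in Theta only — an autapomorphy, so it tells us nothing about relationships among taxa.
III: derived state 'present' in Epsilon and Theta only — synapomorphy for {Epsilon, Theta}.
Only Alpha, Epsilon, Eta, and Theta show the derived state 'present' for IV, supporting them as a clade.
Most parsimonious ingroup topology: (Beta,((Epsilon,Theta),(Eta,Alpha))).
Beta is sister to the clade containing all other ingroup taxa, so it is the earliest-diverging (most basal) ingroup lineage.

Beta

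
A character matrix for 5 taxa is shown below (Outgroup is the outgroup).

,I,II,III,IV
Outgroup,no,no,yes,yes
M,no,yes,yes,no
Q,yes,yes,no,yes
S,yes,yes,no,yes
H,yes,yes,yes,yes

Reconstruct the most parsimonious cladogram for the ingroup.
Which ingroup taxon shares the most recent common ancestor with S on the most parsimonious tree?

Q

Character polarity is set by the outgroup: the derived state is whichever differs from the outgroup's state, so for III, IV the derived state is 'no', and for the remaining characters it is 'yes'.
I (derived state 'yes') is shared by H, Q, and S — a synapomorphy uniting that clade.
All ingroup taxa share the derived state 'yes' for II; it defines the ingroup but does not resolve relationships within it.
III: derived state 'no' in Q and S only — synapomorphy for {Q, S}.
IV (derived state 'no') is unique to M (autapomorphy; uninformative for grouping).
Most parsimonious ingroup topology: ((H,(S,Q)),M).
S and Q form a cherry on this tree, so they are sister taxa.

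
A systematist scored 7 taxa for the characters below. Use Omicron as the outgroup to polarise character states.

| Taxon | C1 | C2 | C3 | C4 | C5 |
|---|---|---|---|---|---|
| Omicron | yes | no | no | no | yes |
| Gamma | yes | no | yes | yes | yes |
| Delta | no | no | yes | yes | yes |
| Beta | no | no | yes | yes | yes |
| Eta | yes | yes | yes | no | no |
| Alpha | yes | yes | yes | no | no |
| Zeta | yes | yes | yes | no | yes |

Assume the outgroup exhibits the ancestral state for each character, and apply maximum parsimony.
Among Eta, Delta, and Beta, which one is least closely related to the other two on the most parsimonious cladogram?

Character polarity is set by the outgroup: the derived state is whichever differs from the outgroup's state, so for C1, C5 the derived state is 'no', and for the remaining characters it is 'yes'.
C1 (derived state 'no') is shared by Beta and Delta — a synapomorphy uniting that clade.
C2: derived state 'yes' in Alpha, Eta, and Zeta only — synapomorphy for {Alpha, Eta, Zeta}.
C3 (derived state 'yes') is shared by all ingroup taxa — unites the whole ingroup.
C4: derived state 'yes' in Beta, Delta, and Gamma only — synapomorphy for {Beta, Delta, Gamma}.
C5: derived state 'no' in Alpha and Eta only — synapomorphy for {Alpha, Eta}.
Most parsimonious ingroup topology: ((Gamma,(Delta,Beta)),((Eta,Alpha),Zeta)).
Beta and Delta share a more recent common ancestor with each other than either does with Eta, so Eta is the least closely related of the three.

Eta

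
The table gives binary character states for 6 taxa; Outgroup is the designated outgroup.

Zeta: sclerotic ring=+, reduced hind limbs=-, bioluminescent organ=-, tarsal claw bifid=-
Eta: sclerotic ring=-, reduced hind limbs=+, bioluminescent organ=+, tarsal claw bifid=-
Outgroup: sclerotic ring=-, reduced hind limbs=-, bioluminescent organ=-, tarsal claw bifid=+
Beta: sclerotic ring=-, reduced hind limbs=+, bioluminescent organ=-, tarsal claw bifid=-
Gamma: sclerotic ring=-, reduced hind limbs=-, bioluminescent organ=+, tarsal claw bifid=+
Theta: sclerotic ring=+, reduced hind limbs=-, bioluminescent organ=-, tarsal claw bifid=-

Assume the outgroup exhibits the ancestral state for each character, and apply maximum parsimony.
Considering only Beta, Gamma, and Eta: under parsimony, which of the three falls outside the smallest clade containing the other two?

Gamma

Character polarity is set by the outgroup: the derived state is whichever differs from the outgroup's state, so for tarsal claw bifid the derived state is '-', and for the remaining characters it is '+'.
Only Theta and Zeta show the derived state '+' for sclerotic ring, supporting them as a clade.
reduced hind limbs: derived state '+' in Beta and Eta only — synapomorphy for {Beta, Eta}.
bioluminescent organ groups Eta and Gamma, which is incompatible with the clades supported by the remaining characters; treating it as convergent (homoplasy) costs fewer steps than any alternative tree.
Only Beta, Eta, Theta, and Zeta show the derived state '-' for tarsal claw bifid, supporting them as a clade.
Most parsimonious ingroup topology: (Gamma,((Beta,Eta),(Theta,Zeta))).
Beta and Eta share a more recent common ancestor with each other than either does with Gamma, so Gamma is the least closely related of the three.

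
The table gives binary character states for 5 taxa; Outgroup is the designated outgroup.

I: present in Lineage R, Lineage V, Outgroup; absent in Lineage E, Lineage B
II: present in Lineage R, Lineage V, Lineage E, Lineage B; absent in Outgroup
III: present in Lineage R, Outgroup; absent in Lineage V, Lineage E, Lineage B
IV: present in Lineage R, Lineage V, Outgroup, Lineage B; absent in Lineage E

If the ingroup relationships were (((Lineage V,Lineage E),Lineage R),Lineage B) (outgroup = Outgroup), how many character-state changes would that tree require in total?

Map each character onto (((Lineage V,Lineage E),Lineage R),Lineage B) (rooted by Outgroup) and count the minimum state changes it requires (Fitch parsimony):
I: 2; II: 1; III: 2; IV: 1.
Total tree length = 6.

6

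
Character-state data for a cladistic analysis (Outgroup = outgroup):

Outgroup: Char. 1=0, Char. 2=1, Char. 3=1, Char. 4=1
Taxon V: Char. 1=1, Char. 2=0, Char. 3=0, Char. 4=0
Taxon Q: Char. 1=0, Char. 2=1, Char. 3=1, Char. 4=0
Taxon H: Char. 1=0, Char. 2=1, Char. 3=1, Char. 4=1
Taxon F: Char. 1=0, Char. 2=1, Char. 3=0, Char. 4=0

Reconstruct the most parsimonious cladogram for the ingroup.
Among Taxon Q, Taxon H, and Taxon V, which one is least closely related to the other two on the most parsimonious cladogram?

Taxon H

Character polarity is set by the outgroup: the derived state is whichever differs from the outgroup's state, so for Char. 2, Char. 3, Char. 4 the derived state is '0', and for the remaining characters it is '1'.
Char. 1 (derived state '1') is unique to Taxon V (autapomorphy; uninformative for grouping).
Char. 2 (derived state '0') is unique to Taxon V (autapomorphy; uninformative for grouping).
Only Taxon F and Taxon V show the derived state '0' for Char. 3, supporting them as a clade.
Char. 4 (derived state '0') is shared by Taxon F, Taxon Q, and Taxon V — a synapomorphy uniting that clade.
Most parsimonious ingroup topology: (((Taxon V,Taxon F),Taxon Q),Taxon H).
Taxon Q and Taxon V share a more recent common ancestor with each other than either does with Taxon H, so Taxon H is the least closely related of the three.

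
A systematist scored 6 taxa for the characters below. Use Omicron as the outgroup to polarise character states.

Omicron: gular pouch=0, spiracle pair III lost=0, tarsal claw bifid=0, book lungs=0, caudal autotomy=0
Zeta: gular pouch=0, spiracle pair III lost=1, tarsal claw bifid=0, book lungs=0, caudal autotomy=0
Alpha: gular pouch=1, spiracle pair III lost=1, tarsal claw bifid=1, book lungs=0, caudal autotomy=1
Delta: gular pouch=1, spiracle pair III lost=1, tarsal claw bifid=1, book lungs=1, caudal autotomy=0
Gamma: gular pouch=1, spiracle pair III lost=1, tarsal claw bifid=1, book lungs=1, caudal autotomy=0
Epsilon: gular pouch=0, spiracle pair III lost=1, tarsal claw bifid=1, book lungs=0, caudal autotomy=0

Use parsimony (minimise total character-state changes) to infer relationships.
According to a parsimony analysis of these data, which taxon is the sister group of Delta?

Gamma

The outgroup has state '0' for every character, so '1' is the derived state throughout.
Only Alpha, Delta, and Gamma show the derived state '1' for gular pouch, supporting them as a clade.
All ingroup taxa share the derived state '1' for spiracle pair III lost; it defines the ingroup but does not resolve relationships within it.
tarsal claw bifid: derived state '1' in Alpha, Delta, Epsilon, and Gamma only — synapomorphy for {Alpha, Delta, Epsilon, Gamma}.
Only Delta and Gamma show the derived state '1' for book lungs, supporting them as a clade.
caudal autotomy: derived state '1' in Alpha only — an autapomorphy, so it tells us nothing about relationships among taxa.
Most parsimonious ingroup topology: (Zeta,((Alpha,(Delta,Gamma)),Epsilon)).
Delta and Gamma form a cherry on this tree, so they are sister taxa.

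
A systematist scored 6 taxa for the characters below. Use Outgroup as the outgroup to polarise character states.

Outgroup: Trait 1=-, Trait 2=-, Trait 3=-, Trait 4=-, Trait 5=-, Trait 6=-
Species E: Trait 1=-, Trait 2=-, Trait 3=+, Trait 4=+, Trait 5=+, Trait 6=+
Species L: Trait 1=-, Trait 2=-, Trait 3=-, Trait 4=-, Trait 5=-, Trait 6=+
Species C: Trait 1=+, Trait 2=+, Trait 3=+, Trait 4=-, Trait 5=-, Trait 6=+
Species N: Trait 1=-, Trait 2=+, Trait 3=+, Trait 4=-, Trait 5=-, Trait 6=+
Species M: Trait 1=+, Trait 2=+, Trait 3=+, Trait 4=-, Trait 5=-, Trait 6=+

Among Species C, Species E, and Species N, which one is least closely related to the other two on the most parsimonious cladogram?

Species E

The outgroup has state '-' for every character, so '+' is the derived state throughout.
Trait 1 (derived state '+') is shared by Species C and Species M — a synapomorphy uniting that clade.
Only Species C, Species M, and Species N show the derived state '+' for Trait 2, supporting them as a clade.
Trait 3 (derived state '+') is shared by Species C, Species E, Species M, and Species N — a synapomorphy uniting that clade.
Trait 4 (derived state '+') is unique to Species E (autapomorphy; uninformative for grouping).
Trait 5: derived state '+' in Species E only — an autapomorphy, so it tells us nothing about relationships among taxa.
Trait 6 (derived state '+') is shared by all ingroup taxa — unites the whole ingroup.
Most parsimonious ingroup topology: ((Species E,((Species C,Species M),Species N)),Species L).
Species C and Species N share a more recent common ancestor with each other than either does with Species E, so Species E is the least closely related of the three.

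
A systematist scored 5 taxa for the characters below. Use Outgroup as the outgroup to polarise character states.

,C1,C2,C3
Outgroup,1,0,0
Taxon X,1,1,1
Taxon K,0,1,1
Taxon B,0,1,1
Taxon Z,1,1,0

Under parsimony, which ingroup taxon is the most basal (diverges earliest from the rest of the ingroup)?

Taxon Z

Character polarity is set by the outgroup: the derived state is whichever differs from the outgroup's state, so for C1 the derived state is '0', and for the remaining characters it is '1'.
C1: derived state '0' in Taxon B and Taxon K only — synapomorphy for {Taxon B, Taxon K}.
All ingroup taxa share the derived state '1' for C2; it defines the ingroup but does not resolve relationships within it.
C3 (derived state '1') is shared by Taxon B, Taxon K, and Taxon X — a synapomorphy uniting that clade.
Most parsimonious ingroup topology: ((Taxon X,(Taxon K,Taxon B)),Taxon Z).
Taxon Z is sister to the clade containing all other ingroup taxa, so it is the earliest-diverging (most basal) ingroup lineage.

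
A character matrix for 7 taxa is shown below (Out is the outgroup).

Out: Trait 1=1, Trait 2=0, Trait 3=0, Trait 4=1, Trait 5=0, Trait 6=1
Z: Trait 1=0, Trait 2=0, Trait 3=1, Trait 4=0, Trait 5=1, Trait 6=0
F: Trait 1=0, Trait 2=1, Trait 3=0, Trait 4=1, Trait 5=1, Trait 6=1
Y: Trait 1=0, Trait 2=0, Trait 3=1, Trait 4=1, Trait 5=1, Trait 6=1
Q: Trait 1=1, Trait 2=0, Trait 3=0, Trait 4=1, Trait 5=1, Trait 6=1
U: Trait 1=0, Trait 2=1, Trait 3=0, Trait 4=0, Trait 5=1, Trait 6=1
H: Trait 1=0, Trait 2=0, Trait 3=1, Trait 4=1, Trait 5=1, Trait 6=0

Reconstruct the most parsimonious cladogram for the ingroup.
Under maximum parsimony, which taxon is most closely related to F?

U

Character polarity is set by the outgroup: the derived state is whichever differs from the outgroup's state, so for Trait 1, Trait 4, Trait 6 the derived state is '0', and for the remaining characters it is '1'.
Trait 1 (derived state '0') is shared by F, H, U, Y, and Z — a synapomorphy uniting that clade.
Trait 2: derived state '1' in F and U only — synapomorphy for {F, U}.
Trait 3: derived state '1' in H, Y, and Z only — synapomorphy for {H, Y, Z}.
Trait 4 (state '0') occurs in U and Z but conflicts with the nesting implied by the other characters — most parsimoniously interpreted as homoplasy.
All ingroup taxa share the derived state '1' for Trait 5; it defines the ingroup but does not resolve relationships within it.
Trait 6: derived state '0' in H and Z only — synapomorphy for {H, Z}.
Most parsimonious ingroup topology: ((((Z,H),Y),(F,U)),Q).
F and U form a cherry on this tree, so they are sister taxa.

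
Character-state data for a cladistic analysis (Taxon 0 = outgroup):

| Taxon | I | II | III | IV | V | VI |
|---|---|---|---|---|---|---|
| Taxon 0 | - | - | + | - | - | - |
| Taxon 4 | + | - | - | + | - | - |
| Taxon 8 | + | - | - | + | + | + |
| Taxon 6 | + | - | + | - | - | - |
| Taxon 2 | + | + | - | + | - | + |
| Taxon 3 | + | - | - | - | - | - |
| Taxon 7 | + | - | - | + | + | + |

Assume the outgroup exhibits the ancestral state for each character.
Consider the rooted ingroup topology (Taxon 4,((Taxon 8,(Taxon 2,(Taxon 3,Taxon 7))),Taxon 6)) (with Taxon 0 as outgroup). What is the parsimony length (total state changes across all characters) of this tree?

11

Map each character onto (Taxon 4,((Taxon 8,(Taxon 2,(Taxon 3,Taxon 7))),Taxon 6)) (rooted by Taxon 0) and count the minimum state changes it requires (Fitch parsimony):
I: 1; II: 1; III: 2; IV: 3; V: 2; VI: 2.
Total tree length = 11.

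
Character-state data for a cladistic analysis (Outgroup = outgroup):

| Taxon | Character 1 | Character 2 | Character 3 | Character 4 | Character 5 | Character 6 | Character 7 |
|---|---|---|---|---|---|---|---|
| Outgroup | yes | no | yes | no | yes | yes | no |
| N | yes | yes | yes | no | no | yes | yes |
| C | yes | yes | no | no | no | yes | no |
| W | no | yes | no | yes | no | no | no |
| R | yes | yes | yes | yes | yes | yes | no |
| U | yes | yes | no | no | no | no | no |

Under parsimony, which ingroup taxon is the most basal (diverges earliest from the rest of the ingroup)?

Character polarity is set by the outgroup: the derived state is whichever differs from the outgroup's state, so for Character 1, Character 3, Character 5, Character 6 the derived state is 'no', and for the remaining characters it is 'yes'.
Character 1: derived state 'no' in W only — an autapomorphy, so it tells us nothing about relationships among taxa.
Character 2 (derived state 'yes') is shared by all ingroup taxa — unites the whole ingroup.
Character 3: derived state 'no' in C, U, and W only — synapomorphy for {C, U, W}.
Character 4 groups R and W, which is incompatible with the clades supported by the remaining characters; treating it as convergent (homoplasy) costs fewer steps than any alternative tree.
Only C, N, U, and W show the derived state 'no' for Character 5, supporting them as a clade.
Character 6 (derived state 'no') is shared by U and W — a synapomorphy uniting that clade.
Character 7 (derived state 'yes') is unique to N (autapomorphy; uninformative for grouping).
Most parsimonious ingroup topology: ((N,(C,(W,U))),R).
R is sister to the clade containing all other ingroup taxa, so it is the earliest-diverging (most basal) ingroup lineage.

R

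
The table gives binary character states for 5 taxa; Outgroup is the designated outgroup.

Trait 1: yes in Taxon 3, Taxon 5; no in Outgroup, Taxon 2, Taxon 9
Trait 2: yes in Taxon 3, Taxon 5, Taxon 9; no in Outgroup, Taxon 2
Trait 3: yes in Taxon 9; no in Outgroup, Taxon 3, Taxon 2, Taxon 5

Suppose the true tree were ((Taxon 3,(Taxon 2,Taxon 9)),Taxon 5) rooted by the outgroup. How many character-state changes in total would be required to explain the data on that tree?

5

Map each character onto ((Taxon 3,(Taxon 2,Taxon 9)),Taxon 5) (rooted by Outgroup) and count the minimum state changes it requires (Fitch parsimony):
Trait 1: 2; Trait 2: 2; Trait 3: 1.
Total tree length = 5.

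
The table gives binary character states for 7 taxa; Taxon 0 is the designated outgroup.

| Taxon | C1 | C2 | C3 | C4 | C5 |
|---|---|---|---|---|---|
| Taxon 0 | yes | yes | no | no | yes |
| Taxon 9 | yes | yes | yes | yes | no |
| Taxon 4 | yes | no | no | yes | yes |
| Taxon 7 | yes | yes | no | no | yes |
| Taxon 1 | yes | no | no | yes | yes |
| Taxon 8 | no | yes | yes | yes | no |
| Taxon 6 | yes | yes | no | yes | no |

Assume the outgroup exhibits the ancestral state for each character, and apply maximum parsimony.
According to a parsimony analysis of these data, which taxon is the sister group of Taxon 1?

Character polarity is set by the outgroup: the derived state is whichever differs from the outgroup's state, so for C1, C2, C5 the derived state is 'no', and for the remaining characters it is 'yes'.
C1 (derived state 'no') is unique to Taxon 8 (autapomorphy; uninformative for grouping).
C2: derived state 'no' in Taxon 1 and Taxon 4 only — synapomorphy for {Taxon 1, Taxon 4}.
C3: derived state 'yes' in Taxon 8 and Taxon 9 only — synapomorphy for {Taxon 8, Taxon 9}.
Only Taxon 1, Taxon 4, Taxon 6, Taxon 8, and Taxon 9 show the derived state 'yes' for C4, supporting them as a clade.
C5: derived state 'no' in Taxon 6, Taxon 8, and Taxon 9 only — synapomorphy for {Taxon 6, Taxon 8, Taxon 9}.
Most parsimonious ingroup topology: ((((Taxon 9,Taxon 8),Taxon 6),(Taxon 4,Taxon 1)),Taxon 7).
Taxon 1 and Taxon 4 form a cherry on this tree, so they are sister taxa.

Taxon 4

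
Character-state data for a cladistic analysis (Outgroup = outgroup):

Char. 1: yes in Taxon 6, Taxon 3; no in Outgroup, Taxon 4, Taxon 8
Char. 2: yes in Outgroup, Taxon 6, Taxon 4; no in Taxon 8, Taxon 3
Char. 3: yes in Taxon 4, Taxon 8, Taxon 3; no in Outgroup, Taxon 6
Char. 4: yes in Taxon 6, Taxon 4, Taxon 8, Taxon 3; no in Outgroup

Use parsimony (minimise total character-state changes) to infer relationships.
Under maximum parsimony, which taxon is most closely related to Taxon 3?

Taxon 8

Character polarity is set by the outgroup: the derived state is whichever differs from the outgroup's state, so for Char. 2 the derived state is 'no', and for the remaining characters it is 'yes'.
Char. 1 (state 'yes') occurs in Taxon 3 and Taxon 6 but conflicts with the nesting implied by the other characters — most parsimoniously interpreted as homoplasy.
Char. 2 (derived state 'no') is shared by Taxon 3 and Taxon 8 — a synapomorphy uniting that clade.
Char. 3: derived state 'yes' in Taxon 3, Taxon 4, and Taxon 8 only — synapomorphy for {Taxon 3, Taxon 4, Taxon 8}.
Char. 4 (derived state 'yes') is shared by all ingroup taxa — unites the whole ingroup.
Most parsimonious ingroup topology: (Taxon 6,(Taxon 4,(Taxon 8,Taxon 3))).
Taxon 3 and Taxon 8 form a cherry on this tree, so they are sister taxa.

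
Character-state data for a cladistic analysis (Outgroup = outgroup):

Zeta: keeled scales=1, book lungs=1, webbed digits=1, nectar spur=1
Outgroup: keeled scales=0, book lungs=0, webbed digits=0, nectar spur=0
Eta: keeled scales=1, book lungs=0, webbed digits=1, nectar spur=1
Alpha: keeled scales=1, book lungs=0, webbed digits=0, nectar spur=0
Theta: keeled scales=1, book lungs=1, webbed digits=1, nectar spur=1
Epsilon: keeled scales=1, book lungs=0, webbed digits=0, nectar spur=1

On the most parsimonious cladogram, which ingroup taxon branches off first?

Alpha

The outgroup has state '0' for every character, so '1' is the derived state throughout.
All ingroup taxa share the derived state '1' for keeled scales; it defines the ingroup but does not resolve relationships within it.
book lungs: derived state '1' in Theta and Zeta only — synapomorphy for {Theta, Zeta}.
webbed digits (derived state '1') is shared by Eta, Theta, and Zeta — a synapomorphy uniting that clade.
nectar spur (derived state '1') is shared by Epsilon, Eta, Theta, and Zeta — a synapomorphy uniting that clade.
Most parsimonious ingroup topology: ((((Theta,Zeta),Eta),Epsilon),Alpha).
Alpha is sister to the clade containing all other ingroup taxa, so it is the earliest-diverging (most basal) ingroup lineage.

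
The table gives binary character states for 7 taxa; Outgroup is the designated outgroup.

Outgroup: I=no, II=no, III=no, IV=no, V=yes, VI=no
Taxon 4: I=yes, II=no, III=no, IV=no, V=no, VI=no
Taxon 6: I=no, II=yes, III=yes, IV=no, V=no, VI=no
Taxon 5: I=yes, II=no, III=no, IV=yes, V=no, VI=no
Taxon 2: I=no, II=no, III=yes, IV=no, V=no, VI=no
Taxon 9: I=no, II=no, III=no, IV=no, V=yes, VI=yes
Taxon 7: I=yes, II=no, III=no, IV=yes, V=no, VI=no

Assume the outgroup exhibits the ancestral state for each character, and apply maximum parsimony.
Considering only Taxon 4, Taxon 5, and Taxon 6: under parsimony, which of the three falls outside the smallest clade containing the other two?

Character polarity is set by the outgroup: the derived state is whichever differs from the outgroup's state, so for V the derived state is 'no', and for the remaining characters it is 'yes'.
I (derived state 'yes') is shared by Taxon 4, Taxon 5, and Taxon 7 — a synapomorphy uniting that clade.
II (derived state 'yes') is unique to Taxon 6 (autapomorphy; uninformative for grouping).
Only Taxon 2 and Taxon 6 show the derived state 'yes' for III, supporting them as a clade.
IV: derived state 'yes' in Taxon 5 and Taxon 7 only — synapomorphy for {Taxon 5, Taxon 7}.
V: derived state 'no' in Taxon 2, Taxon 4, Taxon 5, Taxon 6, and Taxon 7 only — synapomorphy for {Taxon 2, Taxon 4, Taxon 5, Taxon 6, Taxon 7}.
VI (derived state 'yes') is unique to Taxon 9 (autapomorphy; uninformative for grouping).
Most parsimonious ingroup topology: (((Taxon 4,(Taxon 5,Taxon 7)),(Taxon 6,Taxon 2)),Taxon 9).
Taxon 5 and Taxon 4 share a more recent common ancestor with each other than either does with Taxon 6, so Taxon 6 is the least closely related of the three.

Taxon 6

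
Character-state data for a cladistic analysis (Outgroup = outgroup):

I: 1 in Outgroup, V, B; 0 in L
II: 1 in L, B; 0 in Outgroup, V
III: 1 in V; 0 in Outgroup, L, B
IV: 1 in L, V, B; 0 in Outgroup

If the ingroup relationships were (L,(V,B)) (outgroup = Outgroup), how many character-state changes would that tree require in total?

5

Map each character onto (L,(V,B)) (rooted by Outgroup) and count the minimum state changes it requires (Fitch parsimony):
I: 1; II: 2; III: 1; IV: 1.
Total tree length = 5.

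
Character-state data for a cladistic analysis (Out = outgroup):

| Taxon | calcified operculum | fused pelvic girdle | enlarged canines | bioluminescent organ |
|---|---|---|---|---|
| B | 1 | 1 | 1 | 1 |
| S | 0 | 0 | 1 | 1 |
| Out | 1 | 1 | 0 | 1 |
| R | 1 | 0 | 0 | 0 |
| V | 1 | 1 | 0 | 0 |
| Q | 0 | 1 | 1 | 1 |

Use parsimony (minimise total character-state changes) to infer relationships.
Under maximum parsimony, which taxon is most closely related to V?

Character polarity is set by the outgroup: the derived state is whichever differs from the outgroup's state, so for calcified operculum, fused pelvic girdle, bioluminescent organ the derived state is '0', and for the remaining characters it is '1'.
Only Q and S show the derived state '0' for calcified operculum, supporting them as a clade.
fused pelvic girdle groups R and S, which is incompatible with the clades supported by the remaining characters; treating it as convergent (homoplasy) costs fewer steps than any alternative tree.
enlarged canines: derived state '1' in B, Q, and S only — synapomorphy for {B, Q, S}.
Only R and V show the derived state '0' for bioluminescent organ, supporting them as a clade.
Most parsimonious ingroup topology: ((V,R),(B,(Q,S))).
V and R form a cherry on this tree, so they are sister taxa.

R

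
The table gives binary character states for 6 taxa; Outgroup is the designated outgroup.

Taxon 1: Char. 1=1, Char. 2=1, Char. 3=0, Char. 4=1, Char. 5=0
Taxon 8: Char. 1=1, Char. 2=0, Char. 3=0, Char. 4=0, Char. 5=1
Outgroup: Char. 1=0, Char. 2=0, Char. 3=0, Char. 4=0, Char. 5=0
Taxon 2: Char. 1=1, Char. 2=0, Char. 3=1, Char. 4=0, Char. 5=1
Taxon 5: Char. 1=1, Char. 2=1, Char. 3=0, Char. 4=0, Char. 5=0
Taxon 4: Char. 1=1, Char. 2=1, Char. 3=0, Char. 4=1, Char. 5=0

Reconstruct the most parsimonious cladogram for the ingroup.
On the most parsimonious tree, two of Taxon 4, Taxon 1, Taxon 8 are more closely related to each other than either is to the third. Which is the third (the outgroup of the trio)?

The outgroup has state '0' for every character, so '1' is the derived state throughout.
All ingroup taxa share the derived state '1' for Char. 1; it defines the ingroup but does not resolve relationships within it.
Only Taxon 1, Taxon 4, and Taxon 5 show the derived state '1' for Char. 2, supporting them as a clade.
Char. 3 (derived state '1') is unique to Taxon 2 (autapomorphy; uninformative for grouping).
Only Taxon 1 and Taxon 4 show the derived state '1' for Char. 4, supporting them as a clade.
Char. 5: derived state '1' in Taxon 2 and Taxon 8 only — synapomorphy for {Taxon 2, Taxon 8}.
Most parsimonious ingroup topology: ((Taxon 2,Taxon 8),((Taxon 4,Taxon 1),Taxon 5)).
Taxon 1 and Taxon 4 share a more recent common ancestor with each other than either does with Taxon 8, so Taxon 8 is the least closely related of the three.

Taxon 8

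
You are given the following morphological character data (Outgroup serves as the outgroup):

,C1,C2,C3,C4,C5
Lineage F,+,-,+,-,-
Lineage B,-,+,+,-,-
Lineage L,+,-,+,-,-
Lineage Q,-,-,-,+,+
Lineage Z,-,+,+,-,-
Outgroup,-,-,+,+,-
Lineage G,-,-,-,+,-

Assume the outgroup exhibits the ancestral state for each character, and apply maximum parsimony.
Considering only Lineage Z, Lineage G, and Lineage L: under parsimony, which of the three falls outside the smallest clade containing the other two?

Character polarity is set by the outgroup: the derived state is whichever differs from the outgroup's state, so for C3, C4 the derived state is '-', and for the remaining characters it is '+'.
C1: derived state '+' in Lineage F and Lineage L only — synapomorphy for {Lineage F, Lineage L}.
Only Lineage B and Lineage Z show the derived state '+' for C2, supporting them as a clade.
C3 (derived state '-') is shared by Lineage G and Lineage Q — a synapomorphy uniting that clade.
C4: derived state '-' in Lineage B, Lineage F, Lineage L, and Lineage Z only — synapomorphy for {Lineage B, Lineage F, Lineage L, Lineage Z}.
C5 (derived state '+') is unique to Lineage Q (autapomorphy; uninformative for grouping).
Most parsimonious ingroup topology: (((Lineage Z,Lineage B),(Lineage L,Lineage F)),(Lineage G,Lineage Q)).
Lineage Z and Lineage L share a more recent common ancestor with each other than either does with Lineage G, so Lineage G is the least closely related of the three.

Lineage G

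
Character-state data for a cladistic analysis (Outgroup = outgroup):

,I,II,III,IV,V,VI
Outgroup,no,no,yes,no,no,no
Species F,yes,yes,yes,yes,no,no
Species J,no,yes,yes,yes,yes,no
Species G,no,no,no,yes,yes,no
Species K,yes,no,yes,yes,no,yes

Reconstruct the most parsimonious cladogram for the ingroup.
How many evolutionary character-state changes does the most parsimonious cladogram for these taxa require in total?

7

Character polarity is set by the outgroup: the derived state is whichever differs from the outgroup's state, so for III the derived state is 'no', and for the remaining characters it is 'yes'.
I: derived state 'yes' in Species F and Species K only — synapomorphy for {Species F, Species K}.
II (state 'yes') occurs in Species F and Species J but conflicts with the nesting implied by the other characters — most parsimoniously interpreted as homoplasy.
III: derived state 'no' in Species G only — an autapomorphy, so it tells us nothing about relationships among taxa.
IV (derived state 'yes') is shared by all ingroup taxa — unites the whole ingroup.
Only Species G and Species J show the derived state 'yes' for V, supporting them as a clade.
VI: derived state 'yes' in Species K only — an autapomorphy, so it tells us nothing about relationships among taxa.
Most parsimonious ingroup topology: ((Species F,Species K),(Species J,Species G)).
Changes per character on this tree: I: 1; II: 2; III: 1; IV: 1; V: 1; VI: 1.
Total = 7.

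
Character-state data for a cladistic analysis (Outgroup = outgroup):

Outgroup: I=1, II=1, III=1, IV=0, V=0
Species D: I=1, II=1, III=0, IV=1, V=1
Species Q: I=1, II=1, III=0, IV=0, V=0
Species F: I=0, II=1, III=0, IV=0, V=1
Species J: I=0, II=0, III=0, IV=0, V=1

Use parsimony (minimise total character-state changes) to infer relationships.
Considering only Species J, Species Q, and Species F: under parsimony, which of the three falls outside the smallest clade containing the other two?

Character polarity is set by the outgroup: the derived state is whichever differs from the outgroup's state, so for I, II, III the derived state is '0', and for the remaining characters it is '1'.
I (derived state '0') is shared by Species F and Species J — a synapomorphy uniting that clade.
II (derived state '0') is unique to Species J (autapomorphy; uninformative for grouping).
All ingroup taxa share the derived state '0' for III; it defines the ingroup but does not resolve relationships within it.
IV (derived state '1') is unique to Species D (autapomorphy; uninformative for grouping).
Only Species D, Species F, and Species J show the derived state '1' for V, supporting them as a clade.
Most parsimonious ingroup topology: ((Species D,(Species F,Species J)),Species Q).
Species F and Species J share a more recent common ancestor with each other than either does with Species Q, so Species Q is the least closely related of the three.

Species Q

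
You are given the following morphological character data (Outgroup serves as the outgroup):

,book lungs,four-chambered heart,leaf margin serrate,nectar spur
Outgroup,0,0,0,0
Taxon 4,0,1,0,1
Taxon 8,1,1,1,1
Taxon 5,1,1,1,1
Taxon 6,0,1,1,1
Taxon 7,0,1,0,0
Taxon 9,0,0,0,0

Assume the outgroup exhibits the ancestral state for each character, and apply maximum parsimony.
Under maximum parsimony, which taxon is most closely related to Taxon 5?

The outgroup has state '0' for every character, so '1' is the derived state throughout.
book lungs (derived state '1') is shared by Taxon 5 and Taxon 8 — a synapomorphy uniting that clade.
Only Taxon 4, Taxon 5, Taxon 6, Taxon 7, and Taxon 8 show the derived state '1' for four-chambered heart, supporting them as a clade.
leaf margin serrate (derived state '1') is shared by Taxon 5, Taxon 6, and Taxon 8 — a synapomorphy uniting that clade.
Only Taxon 4, Taxon 5, Taxon 6, and Taxon 8 show the derived state '1' for nectar spur, supporting them as a clade.
Most parsimonious ingroup topology: (((Taxon 4,((Taxon 8,Taxon 5),Taxon 6)),Taxon 7),Taxon 9).
Taxon 5 and Taxon 8 form a cherry on this tree, so they are sister taxa.

Taxon 8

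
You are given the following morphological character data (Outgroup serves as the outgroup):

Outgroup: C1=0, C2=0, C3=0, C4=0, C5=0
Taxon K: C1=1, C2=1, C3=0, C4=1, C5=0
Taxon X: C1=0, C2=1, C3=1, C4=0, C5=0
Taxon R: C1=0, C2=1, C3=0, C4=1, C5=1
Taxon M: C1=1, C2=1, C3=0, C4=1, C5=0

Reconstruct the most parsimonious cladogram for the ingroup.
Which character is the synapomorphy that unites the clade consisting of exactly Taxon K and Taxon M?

C1

The outgroup has state '0' for every character, so '1' is the derived state throughout.
Only Taxon K and Taxon M show the derived state '1' for C1, supporting them as a clade.
C2 (derived state '1') is shared by all ingroup taxa — unites the whole ingroup.
C3: derived state '1' in Taxon X only — an autapomorphy, so it tells us nothing about relationships among taxa.
C4 (derived state '1') is shared by Taxon K, Taxon M, and Taxon R — a synapomorphy uniting that clade.
C5: derived state '1' in Taxon R only — an autapomorphy, so it tells us nothing about relationships among taxa.
Most parsimonious ingroup topology: (((Taxon K,Taxon M),Taxon R),Taxon X).
The clade {Taxon K, Taxon M} is supported by C1: its derived state '1' occurs in exactly those taxa and in no other taxon (including the outgroup).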